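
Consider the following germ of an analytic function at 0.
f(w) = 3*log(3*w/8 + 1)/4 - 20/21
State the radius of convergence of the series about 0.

Branch term (3/4)*log(1 - w/(-8/3)): its argument vanishes at w = -8/3, a logarithmic branch point, modulus 8/3.
The radius of convergence is the smallest modulus among the singular points: 8/3.

The radius of convergence is 8/3.


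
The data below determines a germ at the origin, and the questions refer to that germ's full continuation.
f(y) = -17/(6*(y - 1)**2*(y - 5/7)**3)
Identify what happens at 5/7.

The denominator factor y - 5/7 vanishes at 5/7 and appears to the power 3; the numerator there equals -17/6, nonzero, and no other factor vanishes.
Hence a pole whose order is the multiplicity, 3.

The point is a pole of order 3.


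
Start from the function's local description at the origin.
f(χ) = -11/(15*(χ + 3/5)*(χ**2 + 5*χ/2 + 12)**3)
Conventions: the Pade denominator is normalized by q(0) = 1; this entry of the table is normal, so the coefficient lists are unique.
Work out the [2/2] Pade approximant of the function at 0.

The Pade approximant has numerator coefficients [-11/15552, 48785165/38401993728, -73427981/131663978496]; denominator coefficients [1, 407905/823088, -6274183/3292352].

Taylor coefficients needed (expand at 0): a_0 = -11/15552, a_1 = 605/373248, a_2 = -12133/4478976, a_3 = 158785/35831808, a_4 = -1406207/191102976.
Write the denominator as Q(χ) = 1 + q1*χ + q2*χ^2. Requiring Q*f - P = O(χ^5) with deg P <= 2 kills the coefficients of χ^3..χ^4 in Q*f:
  χ^3: a_3 + q1*a_2 + q2*a_1 = 0, i.e. 158785/35831808 + (-12133/4478976)*q1 + (605/373248)*q2 = 0.
  χ^4: a_4 + q1*a_3 + q2*a_2 = 0, i.e. -1406207/191102976 + (158785/35831808)*q1 + (-12133/4478976)*q2 = 0.
Solving this linear system: q1 = 407905/823088, q2 = -6274183/3292352.
The numerator is Q*f truncated at degree 2: P0 = a_0 = -11/15552; P1 = a_1 + q1*a_0 = 48785165/38401993728; P2 = a_2 + q1*a_1 + q2*a_0 = -73427981/131663978496.


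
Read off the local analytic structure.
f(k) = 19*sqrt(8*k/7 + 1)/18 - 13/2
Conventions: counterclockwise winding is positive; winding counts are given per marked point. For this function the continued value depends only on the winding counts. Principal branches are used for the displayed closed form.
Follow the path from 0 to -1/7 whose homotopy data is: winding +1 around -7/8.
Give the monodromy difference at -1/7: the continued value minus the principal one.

Continued minus principal equals -(19/63)*sqrt(41).

The rational part is single-valued and drops out of the difference; each branch term changes only by its own monodromy.
(19/18)*sqrt(1 - k/(-7/8)): winding +1 is odd, the square root flips sign, contributing -2*(19/18)*sqrt(1 - (-1/7)/(-7/8)) = -2*(19/18)*sqrt(41/49) = -(19/63)*sqrt(41).
Summing the contributions at k = -1/7 gives -(19/63)*sqrt(41).


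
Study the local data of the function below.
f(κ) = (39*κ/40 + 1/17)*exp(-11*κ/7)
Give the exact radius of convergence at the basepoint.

The radius of convergence is infinite.

The factor exp(-11*κ/7) is entire and contributes no finite singular point.
The polynomial part has no poles.
No finite singular points: the Taylor series at 0 converges everywhere.


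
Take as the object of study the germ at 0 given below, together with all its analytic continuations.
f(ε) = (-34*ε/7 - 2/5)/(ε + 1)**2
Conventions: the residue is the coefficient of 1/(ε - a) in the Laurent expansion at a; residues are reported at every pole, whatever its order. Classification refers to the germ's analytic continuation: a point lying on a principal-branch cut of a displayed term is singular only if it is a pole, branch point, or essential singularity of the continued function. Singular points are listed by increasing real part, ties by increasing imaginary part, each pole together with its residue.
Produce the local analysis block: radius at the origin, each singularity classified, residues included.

Denominator factor (ε + 1)^2: pole of order 2 at -1, modulus 1.
The radius of convergence is the smallest modulus among the singular points: 1.
At the order-2 pole -1 set g(ε) = (ε - (-1))^2*f(ε) = -34*ε/7 - 2/5.
Order-2 pole: residue = g'(a); g'(-1) = -34/7, so the residue is -34/7.

Radius of convergence at 0: 1.
At -1: a pole of order 2; residue -34/7.


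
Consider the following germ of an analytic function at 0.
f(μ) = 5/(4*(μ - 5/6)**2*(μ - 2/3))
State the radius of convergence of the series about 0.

The radius of convergence is 2/3.

Denominator factor (μ - 2/3): pole of order 1 at 2/3, modulus 2/3.
Denominator factor (μ - 5/6)^2: pole of order 2 at 5/6, modulus 5/6.
The radius of convergence is the smallest modulus among the singular points: 2/3.


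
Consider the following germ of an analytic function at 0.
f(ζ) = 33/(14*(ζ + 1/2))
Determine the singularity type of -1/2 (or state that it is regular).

The point is a pole of order 1.

The denominator factor ζ + 1/2 vanishes at -1/2 and appears to the power 1; the numerator there equals 33/14, nonzero, and no other factor vanishes.
Hence a pole whose order is the multiplicity, 1.


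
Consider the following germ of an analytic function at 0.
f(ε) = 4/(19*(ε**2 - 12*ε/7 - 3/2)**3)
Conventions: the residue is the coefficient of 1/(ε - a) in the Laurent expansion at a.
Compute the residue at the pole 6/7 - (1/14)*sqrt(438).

The residue is -(16807/66521907)*sqrt(438).

The factor ε**2 - 12*ε/7 - 3/2 splits as (ε - a)(ε - a') with a = 6/7 - (1/14)*sqrt(438), a' = 6/7 + (1/14)*sqrt(438). At the order-3 pole a set g(ε) = (ε - a)^3*f(ε) = [4/19] / (ε - a')^3.
Order-3 pole: residue = g''(a)/2; g''(6/7 - (1/14)*sqrt(438)) = -(33614/66521907)*sqrt(438), so the residue is -(16807/66521907)*sqrt(438).


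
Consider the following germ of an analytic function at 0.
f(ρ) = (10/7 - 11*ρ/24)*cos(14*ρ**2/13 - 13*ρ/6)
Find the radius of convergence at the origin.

The radius of convergence is infinite.

The factor cos(14*ρ**2/13 - 13*ρ/6) is entire and contributes no finite singular point.
The polynomial part has no poles.
No finite singular points: the Taylor series at 0 converges everywhere.


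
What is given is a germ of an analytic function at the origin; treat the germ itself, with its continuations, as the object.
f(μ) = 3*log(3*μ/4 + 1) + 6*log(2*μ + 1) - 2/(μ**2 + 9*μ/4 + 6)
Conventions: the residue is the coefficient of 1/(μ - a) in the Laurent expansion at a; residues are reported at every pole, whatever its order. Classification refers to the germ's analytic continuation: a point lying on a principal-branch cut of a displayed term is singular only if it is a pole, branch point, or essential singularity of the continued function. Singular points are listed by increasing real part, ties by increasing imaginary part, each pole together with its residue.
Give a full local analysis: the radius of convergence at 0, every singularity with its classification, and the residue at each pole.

Radius of convergence at 0: 1/2.
At -4/3: a logarithmic branch point.
At (-9/8) - ((1/8)*sqrt(303))*i: a pole of order 1; residue -((8/303)*sqrt(303))*i.
At (-9/8) + ((1/8)*sqrt(303))*i: a pole of order 1; residue ((8/303)*sqrt(303))*i.
At -1/2: a logarithmic branch point.

Denominator factor (μ**2 + 9*μ/4 + 6): discriminant -303/16, complex-conjugate roots (-9/8) + ((1/8)*sqrt(303))*i and (-9/8) - ((1/8)*sqrt(303))*i; poles of order 1, moduli sqrt(6) and sqrt(6).
Branch term (3)*log(1 - μ/(-4/3)): its argument vanishes at μ = -4/3, a logarithmic branch point, modulus 4/3.
Branch term (6)*log(1 - μ/(-1/2)): its argument vanishes at μ = -1/2, a logarithmic branch point, modulus 1/2.
The radius of convergence is the smallest modulus among the singular points: 1/2.
The branch terms are analytic at (-9/8) - ((1/8)*sqrt(303))*i and contribute nothing to the residue; only the rational part matters.
The factor μ**2 + 9*μ/4 + 6 splits as (μ - a)(μ - a') with a = (-9/8) - ((1/8)*sqrt(303))*i, a' = (-9/8) + ((1/8)*sqrt(303))*i. At the order-1 pole a set g(μ) = (μ - a)*(rational part) = [-2] / (μ - a').
Simple pole: residue = g(a) at a = (-9/8) - ((1/8)*sqrt(303))*i, which is -((8/303)*sqrt(303))*i.
The branch terms are analytic at (-9/8) + ((1/8)*sqrt(303))*i and contribute nothing to the residue; only the rational part matters.
The factor μ**2 + 9*μ/4 + 6 splits as (μ - a)(μ - a') with a = (-9/8) + ((1/8)*sqrt(303))*i, a' = (-9/8) - ((1/8)*sqrt(303))*i. At the order-1 pole a set g(μ) = (μ - a)*(rational part) = [-2] / (μ - a').
Simple pole: residue = g(a) at a = (-9/8) + ((1/8)*sqrt(303))*i, which is ((8/303)*sqrt(303))*i.
List the singular points by increasing real part (a conjugate pair: the negative imaginary part first).


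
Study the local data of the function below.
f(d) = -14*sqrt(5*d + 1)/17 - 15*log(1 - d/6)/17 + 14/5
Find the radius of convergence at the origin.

The radius of convergence is 1/5.

Branch term (-15/17)*log(1 - d/(6)): its argument vanishes at d = 6, a logarithmic branch point, modulus 6.
Branch term (-14/17)*sqrt(1 - d/(-1/5)): its argument vanishes at d = -1/5, a square-root branch point, modulus 1/5.
The radius of convergence is the smallest modulus among the singular points: 1/5.


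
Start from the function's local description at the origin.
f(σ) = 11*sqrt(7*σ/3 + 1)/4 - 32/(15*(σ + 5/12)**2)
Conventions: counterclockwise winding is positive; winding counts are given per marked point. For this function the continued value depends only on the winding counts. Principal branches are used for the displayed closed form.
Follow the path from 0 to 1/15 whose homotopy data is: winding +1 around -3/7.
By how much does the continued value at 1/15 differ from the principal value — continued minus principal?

The rational part is single-valued and drops out of the difference; each branch term changes only by its own monodromy.
(11/4)*sqrt(1 - σ/(-3/7)): winding +1 is odd, the square root flips sign, contributing -2*(11/4)*sqrt(1 - (1/15)/(-3/7)) = -2*(11/4)*sqrt(52/45) = -(11/15)*sqrt(65).
Summing the contributions at σ = 1/15 gives -(11/15)*sqrt(65).

Continued minus principal equals -(11/15)*sqrt(65).


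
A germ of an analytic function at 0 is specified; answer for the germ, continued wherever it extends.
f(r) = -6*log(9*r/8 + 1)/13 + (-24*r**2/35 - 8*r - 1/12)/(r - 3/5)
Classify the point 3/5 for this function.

The denominator factor r - 3/5 vanishes at 3/5 and appears to the power 1; the numerator there equals -53867/10500, nonzero, and no other factor vanishes.
The branch terms are analytic at this point.
Hence a pole whose order is the multiplicity, 1.

The point is a pole of order 1.


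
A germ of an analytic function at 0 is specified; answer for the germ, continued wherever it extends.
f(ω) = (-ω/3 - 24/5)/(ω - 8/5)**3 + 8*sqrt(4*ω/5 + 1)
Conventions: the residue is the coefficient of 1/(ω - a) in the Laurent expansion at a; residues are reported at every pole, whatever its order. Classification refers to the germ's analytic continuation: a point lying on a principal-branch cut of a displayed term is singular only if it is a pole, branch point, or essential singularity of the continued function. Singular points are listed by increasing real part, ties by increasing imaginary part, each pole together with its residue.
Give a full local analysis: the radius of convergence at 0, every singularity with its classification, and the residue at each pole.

Denominator factor (ω - 8/5)^3: pole of order 3 at 8/5, modulus 8/5.
Branch term (8)*sqrt(1 - ω/(-5/4)): its argument vanishes at ω = -5/4, a square-root branch point, modulus 5/4.
The radius of convergence is the smallest modulus among the singular points: 5/4.
The branch term is analytic at 8/5 and contributes nothing to the residue; only the rational part matters.
At the order-3 pole 8/5 set g(ω) = (ω - (8/5))^3*(rational part) = -ω/3 - 24/5.
Order-3 pole: residue = g''(a)/2; g''(8/5) = 0, so the residue is 0.
List the singular points by increasing real part (a conjugate pair: the negative imaginary part first).

Radius of convergence at 0: 5/4.
At -5/4: an algebraic (square-root) branch point.
At 8/5: a pole of order 3; residue 0.


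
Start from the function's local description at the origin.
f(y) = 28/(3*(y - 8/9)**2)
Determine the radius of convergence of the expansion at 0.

Denominator factor (y - 8/9)^2: pole of order 2 at 8/9, modulus 8/9.
The radius of convergence is the smallest modulus among the singular points: 8/9.

The radius of convergence is 8/9.


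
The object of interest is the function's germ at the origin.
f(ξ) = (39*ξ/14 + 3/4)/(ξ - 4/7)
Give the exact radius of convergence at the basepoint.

Denominator factor (ξ - 4/7): pole of order 1 at 4/7, modulus 4/7.
The radius of convergence is the smallest modulus among the singular points: 4/7.

The radius of convergence is 4/7.


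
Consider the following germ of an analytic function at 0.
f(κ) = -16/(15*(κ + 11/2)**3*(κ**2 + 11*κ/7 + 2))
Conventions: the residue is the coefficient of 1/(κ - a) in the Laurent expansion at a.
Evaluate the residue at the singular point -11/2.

At the order-3 pole -11/2 set g(κ) = (κ - (-11/2))^3*f(κ) = -16/(15*(κ**2 + 11*κ/7 + 2)).
Order-3 pole: residue = g''(a)/2; g''(-11/2) = -45864448/4332071715, so the residue is -22932224/4332071715.

The residue is -22932224/4332071715.


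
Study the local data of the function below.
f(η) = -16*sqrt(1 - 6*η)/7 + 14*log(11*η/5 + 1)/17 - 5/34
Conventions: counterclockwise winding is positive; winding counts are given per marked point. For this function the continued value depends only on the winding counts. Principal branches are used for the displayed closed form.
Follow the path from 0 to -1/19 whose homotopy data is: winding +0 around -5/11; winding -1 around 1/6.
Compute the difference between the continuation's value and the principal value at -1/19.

Continued minus principal equals (160/133)*sqrt(19).

The rational part is single-valued and drops out of the difference; each branch term changes only by its own monodromy.
(-16/7)*sqrt(1 - η/(1/6)): winding -1 is odd, the square root flips sign, contributing -2*(-16/7)*sqrt(1 - (-1/19)/(1/6)) = -2*(-16/7)*sqrt(25/19) = (160/133)*sqrt(19).
(14/17)*log(1 - η/(-5/11)): winding 0 around -5/11, so this term returns to its principal value, contribution 0.
Summing the contributions at η = -1/19 gives (160/133)*sqrt(19).


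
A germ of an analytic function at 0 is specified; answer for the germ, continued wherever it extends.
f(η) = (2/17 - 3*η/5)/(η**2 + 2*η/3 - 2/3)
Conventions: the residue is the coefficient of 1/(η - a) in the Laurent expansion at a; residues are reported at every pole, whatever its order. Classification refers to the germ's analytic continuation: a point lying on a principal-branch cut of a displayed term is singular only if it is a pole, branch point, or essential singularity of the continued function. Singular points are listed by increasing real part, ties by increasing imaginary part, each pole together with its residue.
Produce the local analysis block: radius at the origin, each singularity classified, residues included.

Radius of convergence at 0: -1/3 + (1/3)*sqrt(7).
At -1/3 - (1/3)*sqrt(7): a pole of order 1; residue -3/10 - (81/1190)*sqrt(7).
At -1/3 + (1/3)*sqrt(7): a pole of order 1; residue -3/10 + (81/1190)*sqrt(7).

Denominator factor (η**2 + 2*η/3 - 2/3): discriminant 28/9, real irrational roots -1/3 + (1/3)*sqrt(7) and -1/3 - (1/3)*sqrt(7); poles of order 1, moduli -1/3 + (1/3)*sqrt(7) and 1/3 + (1/3)*sqrt(7).
The radius of convergence is the smallest modulus among the singular points: -1/3 + (1/3)*sqrt(7).
The factor η**2 + 2*η/3 - 2/3 splits as (η - a)(η - a') with a = -1/3 - (1/3)*sqrt(7), a' = -1/3 + (1/3)*sqrt(7). At the order-1 pole a set g(η) = (η - a)*f(η) = [2/17 - 3*η/5] / (η - a').
Simple pole: residue = g(a) at a = -1/3 - (1/3)*sqrt(7), which is -3/10 - (81/1190)*sqrt(7).
The factor η**2 + 2*η/3 - 2/3 splits as (η - a)(η - a') with a = -1/3 + (1/3)*sqrt(7), a' = -1/3 - (1/3)*sqrt(7). At the order-1 pole a set g(η) = (η - a)*f(η) = [2/17 - 3*η/5] / (η - a').
Simple pole: residue = g(a) at a = -1/3 + (1/3)*sqrt(7), which is -3/10 + (81/1190)*sqrt(7).
List the singular points by increasing real part (a conjugate pair: the negative imaginary part first).


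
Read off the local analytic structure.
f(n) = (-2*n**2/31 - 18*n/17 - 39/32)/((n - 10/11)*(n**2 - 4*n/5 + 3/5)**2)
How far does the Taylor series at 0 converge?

The radius of convergence is (1/5)*sqrt(15).

Denominator factor (n - 10/11): pole of order 1 at 10/11, modulus 10/11.
Denominator factor (n**2 - 4*n/5 + 3/5)^2: discriminant -44/25, complex-conjugate roots (2/5) + ((1/5)*sqrt(11))*i and (2/5) - ((1/5)*sqrt(11))*i; poles of order 2, moduli (1/5)*sqrt(15) and (1/5)*sqrt(15).
The radius of convergence is the smallest modulus among the singular points: (1/5)*sqrt(15).


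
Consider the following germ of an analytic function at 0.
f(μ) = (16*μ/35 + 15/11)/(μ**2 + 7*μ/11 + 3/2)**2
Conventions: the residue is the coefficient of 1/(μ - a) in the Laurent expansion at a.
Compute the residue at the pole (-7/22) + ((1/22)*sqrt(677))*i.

The residue is -((16214/2291645)*sqrt(677))*i.

The factor μ**2 + 7*μ/11 + 3/2 splits as (μ - a)(μ - a') with a = (-7/22) + ((1/22)*sqrt(677))*i, a' = (-7/22) - ((1/22)*sqrt(677))*i. At the order-2 pole a set g(μ) = (μ - a)^2*f(μ) = [16*μ/35 + 15/11] / (μ - a')^2.
Order-2 pole: residue = g'(a); g'((-7/22) + ((1/22)*sqrt(677))*i) = -((16214/2291645)*sqrt(677))*i, so the residue is -((16214/2291645)*sqrt(677))*i.


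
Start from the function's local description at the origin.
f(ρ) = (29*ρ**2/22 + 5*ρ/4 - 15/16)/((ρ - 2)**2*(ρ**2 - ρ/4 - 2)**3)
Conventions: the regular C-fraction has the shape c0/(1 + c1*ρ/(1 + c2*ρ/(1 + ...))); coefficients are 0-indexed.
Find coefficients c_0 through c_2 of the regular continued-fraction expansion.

Taylor coefficients (expand at 0): a_0 = 15/512, a_1 = -85/4096, a_2 = -1429/180224.
c0 = a_0 = 15/512. Peel one level at a time: if S = 1 + c*ρ/S' with S'(0) = 1, then c is the ρ-coefficient of S and S' = c*ρ/(S - 1).
S_1 = c0/f = 1 + (17/24)*ρ + (24469/31680)*ρ^2 + ...; c1 = 17/24.
S_2 = c1*ρ/(S_1 - 1) = 1 + (-24469/22440)*ρ + ...; c2 = -24469/22440.

The regular C-fraction coefficients are [15/512, 17/24, -24469/22440].


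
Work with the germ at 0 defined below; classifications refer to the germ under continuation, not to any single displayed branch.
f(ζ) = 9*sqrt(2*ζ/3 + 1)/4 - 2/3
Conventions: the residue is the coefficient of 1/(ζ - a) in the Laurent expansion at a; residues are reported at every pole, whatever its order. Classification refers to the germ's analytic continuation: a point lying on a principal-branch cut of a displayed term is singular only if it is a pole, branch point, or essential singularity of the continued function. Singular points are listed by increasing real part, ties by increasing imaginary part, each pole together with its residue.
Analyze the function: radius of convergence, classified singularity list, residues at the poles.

Branch term (9/4)*sqrt(1 - ζ/(-3/2)): its argument vanishes at ζ = -3/2, a square-root branch point, modulus 3/2.
The radius of convergence is the smallest modulus among the singular points: 3/2.

Radius of convergence at 0: 3/2.
At -3/2: an algebraic (square-root) branch point.


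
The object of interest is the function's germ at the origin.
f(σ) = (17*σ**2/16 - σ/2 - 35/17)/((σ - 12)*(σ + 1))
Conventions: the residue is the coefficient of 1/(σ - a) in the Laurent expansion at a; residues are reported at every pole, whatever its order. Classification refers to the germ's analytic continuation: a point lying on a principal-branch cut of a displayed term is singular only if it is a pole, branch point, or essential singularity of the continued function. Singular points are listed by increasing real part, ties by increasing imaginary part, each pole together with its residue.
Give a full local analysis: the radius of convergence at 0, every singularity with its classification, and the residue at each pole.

Radius of convergence at 0: 1.
At -1: a pole of order 1; residue 135/3536.
At 12: a pole of order 1; residue 2464/221.

Denominator factor (σ - 12): pole of order 1 at 12, modulus 12.
Denominator factor (σ + 1): pole of order 1 at -1, modulus 1.
The radius of convergence is the smallest modulus among the singular points: 1.
At the order-1 pole -1 set g(σ) = (σ - (-1))*f(σ) = (17*σ**2/16 - σ/2 - 35/17)/(σ - 12).
Simple pole: residue = g(a) at a = -1, which is 135/3536.
At the order-1 pole 12 set g(σ) = (σ - (12))*f(σ) = (17*σ**2/16 - σ/2 - 35/17)/(σ + 1).
Simple pole: residue = g(a) at a = 12, which is 2464/221.
List the singular points by increasing real part (a conjugate pair: the negative imaginary part first).


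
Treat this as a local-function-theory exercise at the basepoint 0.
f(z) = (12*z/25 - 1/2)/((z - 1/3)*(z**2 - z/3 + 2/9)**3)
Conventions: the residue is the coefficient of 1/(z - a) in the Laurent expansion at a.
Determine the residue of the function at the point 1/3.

At the order-1 pole 1/3 set g(z) = (z - (1/3))*f(z) = (12*z/25 - 1/2)/(z**2 - z/3 + 2/9)**3.
Simple pole: residue = g(a) at a = 1/3, which is -12393/400.

The residue is -12393/400.


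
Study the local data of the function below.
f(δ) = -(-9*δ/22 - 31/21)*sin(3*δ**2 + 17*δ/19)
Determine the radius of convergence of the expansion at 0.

The radius of convergence is infinite.

The factor -sin(3*δ**2 + 17*δ/19) is entire and contributes no finite singular point.
The polynomial part has no poles.
No finite singular points: the Taylor series at 0 converges everywhere.


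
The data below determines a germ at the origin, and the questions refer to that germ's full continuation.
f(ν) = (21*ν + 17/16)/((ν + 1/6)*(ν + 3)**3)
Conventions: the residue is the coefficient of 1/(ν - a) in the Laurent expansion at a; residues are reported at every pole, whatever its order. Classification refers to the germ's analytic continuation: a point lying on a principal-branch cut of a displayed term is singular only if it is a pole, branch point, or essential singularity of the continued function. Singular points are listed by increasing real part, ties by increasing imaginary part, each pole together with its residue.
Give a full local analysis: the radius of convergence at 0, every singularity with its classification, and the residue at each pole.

Denominator factor (ν + 3)^3: pole of order 3 at -3, modulus 3.
Denominator factor (ν + 1/6): pole of order 1 at -1/6, modulus 1/6.
The radius of convergence is the smallest modulus among the singular points: 1/6.
At the order-3 pole -3 set g(ν) = (ν - (-3))^3*f(ν) = (21*ν + 17/16)/(ν + 1/6).
Order-3 pole: residue = g''(a)/2; g''(-3) = 1053/4913, so the residue is 1053/9826.
At the order-1 pole -1/6 set g(ν) = (ν - (-1/6))*f(ν) = (21*ν + 17/16)/(ν + 3)**3.
Simple pole: residue = g(a) at a = -1/6, which is -1053/9826.
List the singular points by increasing real part (a conjugate pair: the negative imaginary part first).

Radius of convergence at 0: 1/6.
At -3: a pole of order 3; residue 1053/9826.
At -1/6: a pole of order 1; residue -1053/9826.


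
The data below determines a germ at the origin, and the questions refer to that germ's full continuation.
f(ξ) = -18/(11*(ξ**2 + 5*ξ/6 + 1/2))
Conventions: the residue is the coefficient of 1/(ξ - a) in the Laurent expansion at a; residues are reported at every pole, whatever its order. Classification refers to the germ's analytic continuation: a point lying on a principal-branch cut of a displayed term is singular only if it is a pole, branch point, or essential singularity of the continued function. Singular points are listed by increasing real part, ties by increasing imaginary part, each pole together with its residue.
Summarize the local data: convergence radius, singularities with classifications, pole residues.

Radius of convergence at 0: (1/2)*sqrt(2).
At (-5/12) - ((1/12)*sqrt(47))*i: a pole of order 1; residue -((108/517)*sqrt(47))*i.
At (-5/12) + ((1/12)*sqrt(47))*i: a pole of order 1; residue ((108/517)*sqrt(47))*i.

Denominator factor (ξ**2 + 5*ξ/6 + 1/2): discriminant -47/36, complex-conjugate roots (-5/12) + ((1/12)*sqrt(47))*i and (-5/12) - ((1/12)*sqrt(47))*i; poles of order 1, moduli (1/2)*sqrt(2) and (1/2)*sqrt(2).
The radius of convergence is the smallest modulus among the singular points: (1/2)*sqrt(2).
The factor ξ**2 + 5*ξ/6 + 1/2 splits as (ξ - a)(ξ - a') with a = (-5/12) - ((1/12)*sqrt(47))*i, a' = (-5/12) + ((1/12)*sqrt(47))*i. At the order-1 pole a set g(ξ) = (ξ - a)*f(ξ) = [-18/11] / (ξ - a').
Simple pole: residue = g(a) at a = (-5/12) - ((1/12)*sqrt(47))*i, which is -((108/517)*sqrt(47))*i.
The factor ξ**2 + 5*ξ/6 + 1/2 splits as (ξ - a)(ξ - a') with a = (-5/12) + ((1/12)*sqrt(47))*i, a' = (-5/12) - ((1/12)*sqrt(47))*i. At the order-1 pole a set g(ξ) = (ξ - a)*f(ξ) = [-18/11] / (ξ - a').
Simple pole: residue = g(a) at a = (-5/12) + ((1/12)*sqrt(47))*i, which is ((108/517)*sqrt(47))*i.
List the singular points by increasing real part (a conjugate pair: the negative imaginary part first).


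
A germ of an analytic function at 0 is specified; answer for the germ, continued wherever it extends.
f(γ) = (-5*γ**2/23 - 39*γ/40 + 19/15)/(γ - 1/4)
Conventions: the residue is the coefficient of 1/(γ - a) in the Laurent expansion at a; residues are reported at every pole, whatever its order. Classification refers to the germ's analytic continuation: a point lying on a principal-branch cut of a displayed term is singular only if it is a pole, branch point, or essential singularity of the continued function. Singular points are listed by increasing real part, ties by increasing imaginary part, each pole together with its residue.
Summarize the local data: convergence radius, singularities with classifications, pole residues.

Radius of convergence at 0: 1/4.
At 1/4: a pole of order 1; residue 11143/11040.

Denominator factor (γ - 1/4): pole of order 1 at 1/4, modulus 1/4.
The radius of convergence is the smallest modulus among the singular points: 1/4.
At the order-1 pole 1/4 set g(γ) = (γ - (1/4))*f(γ) = -5*γ**2/23 - 39*γ/40 + 19/15.
Simple pole: residue = g(a) at a = 1/4, which is 11143/11040.


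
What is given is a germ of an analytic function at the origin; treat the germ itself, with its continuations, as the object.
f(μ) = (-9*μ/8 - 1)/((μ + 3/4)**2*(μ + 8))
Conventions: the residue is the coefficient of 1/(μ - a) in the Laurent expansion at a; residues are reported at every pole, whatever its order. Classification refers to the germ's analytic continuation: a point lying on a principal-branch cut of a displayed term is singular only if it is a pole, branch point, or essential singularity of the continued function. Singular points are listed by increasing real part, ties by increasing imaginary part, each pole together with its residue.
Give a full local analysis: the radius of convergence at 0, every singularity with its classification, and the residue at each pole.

Denominator factor (μ + 8): pole of order 1 at -8, modulus 8.
Denominator factor (μ + 3/4)^2: pole of order 2 at -3/4, modulus 3/4.
The radius of convergence is the smallest modulus among the singular points: 3/4.
At the order-1 pole -8 set g(μ) = (μ - (-8))*f(μ) = (-9*μ/8 - 1)/(μ + 3/4)**2.
Simple pole: residue = g(a) at a = -8, which is 128/841.
At the order-2 pole -3/4 set g(μ) = (μ - (-3/4))^2*f(μ) = (-9*μ/8 - 1)/(μ + 8).
Order-2 pole: residue = g'(a); g'(-3/4) = -128/841, so the residue is -128/841.
List the singular points by increasing real part (a conjugate pair: the negative imaginary part first).

Radius of convergence at 0: 3/4.
At -8: a pole of order 1; residue 128/841.
At -3/4: a pole of order 2; residue -128/841.


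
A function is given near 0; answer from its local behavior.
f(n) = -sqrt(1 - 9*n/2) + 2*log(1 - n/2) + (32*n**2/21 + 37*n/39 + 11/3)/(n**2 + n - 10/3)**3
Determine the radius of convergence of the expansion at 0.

The radius of convergence is 2/9.

Denominator factor (n**2 + n - 10/3)^3: discriminant 43/3, real irrational roots -1/2 + (1/6)*sqrt(129) and -1/2 - (1/6)*sqrt(129); poles of order 3, moduli -1/2 + (1/6)*sqrt(129) and 1/2 + (1/6)*sqrt(129).
Branch term (-1)*sqrt(1 - n/(2/9)): its argument vanishes at n = 2/9, a square-root branch point, modulus 2/9.
Branch term (2)*log(1 - n/(2)): its argument vanishes at n = 2, a logarithmic branch point, modulus 2.
The radius of convergence is the smallest modulus among the singular points: 2/9.


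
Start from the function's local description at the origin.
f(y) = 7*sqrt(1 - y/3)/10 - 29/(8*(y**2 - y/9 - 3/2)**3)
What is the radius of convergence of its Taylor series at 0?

Denominator factor (y**2 - y/9 - 3/2)^3: discriminant 487/81, real irrational roots 1/18 + (1/18)*sqrt(487) and 1/18 - (1/18)*sqrt(487); poles of order 3, moduli 1/18 + (1/18)*sqrt(487) and -1/18 + (1/18)*sqrt(487).
Branch term (7/10)*sqrt(1 - y/(3)): its argument vanishes at y = 3, a square-root branch point, modulus 3.
The radius of convergence is the smallest modulus among the singular points: -1/18 + (1/18)*sqrt(487).

The radius of convergence is -1/18 + (1/18)*sqrt(487).


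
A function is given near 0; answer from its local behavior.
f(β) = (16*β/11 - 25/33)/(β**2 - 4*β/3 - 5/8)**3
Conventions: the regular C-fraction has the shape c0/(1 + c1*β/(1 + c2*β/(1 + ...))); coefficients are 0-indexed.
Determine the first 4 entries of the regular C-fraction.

Taylor coefficients (expand at 0): a_0 = 512/165, a_1 = -106496/4125, a_2 = 8523776/61875, a_3 = -1725366272/2784375.
c0 = a_0 = 512/165. Peel one level at a time: if S = 1 + c*β/S' with S'(0) = 1, then c is the β-coefficient of S and S' = c*β/(S - 1).
S_1 = c0/f = 1 + (208/25)*β + (46552/1875)*β^2 + ...; c1 = 208/25.
S_2 = c1*β/(S_1 - 1) = 1 + (-5819/1950)*β + (2039651/456300)*β^2 + ...; c2 = -5819/1950.
S_3 = c2*β/(S_2 - 1) = 1 + (2039651/1361646)*β + ...; c3 = 2039651/1361646.

The regular C-fraction coefficients are [512/165, 208/25, -5819/1950, 2039651/1361646].


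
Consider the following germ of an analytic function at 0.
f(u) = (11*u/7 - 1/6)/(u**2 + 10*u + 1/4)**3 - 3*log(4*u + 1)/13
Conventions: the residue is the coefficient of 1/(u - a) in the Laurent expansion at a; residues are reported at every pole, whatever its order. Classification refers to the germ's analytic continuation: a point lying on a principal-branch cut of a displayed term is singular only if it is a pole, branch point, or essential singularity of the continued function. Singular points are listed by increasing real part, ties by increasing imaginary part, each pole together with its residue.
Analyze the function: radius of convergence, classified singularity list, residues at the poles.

Radius of convergence at 0: 5 - (3/2)*sqrt(11).
At -5 - (3/2)*sqrt(11): a pole of order 3; residue (337/2264031)*sqrt(11).
At -1/4: a logarithmic branch point.
At -5 + (3/2)*sqrt(11): a pole of order 3; residue -(337/2264031)*sqrt(11).

Denominator factor (u**2 + 10*u + 1/4)^3: discriminant 99, real irrational roots -5 + (3/2)*sqrt(11) and -5 - (3/2)*sqrt(11); poles of order 3, moduli 5 - (3/2)*sqrt(11) and 5 + (3/2)*sqrt(11).
Branch term (-3/13)*log(1 - u/(-1/4)): its argument vanishes at u = -1/4, a logarithmic branch point, modulus 1/4.
The radius of convergence is the smallest modulus among the singular points: 5 - (3/2)*sqrt(11).
The branch term is analytic at -5 - (3/2)*sqrt(11) and contributes nothing to the residue; only the rational part matters.
The factor u**2 + 10*u + 1/4 splits as (u - a)(u - a') with a = -5 - (3/2)*sqrt(11), a' = -5 + (3/2)*sqrt(11). At the order-3 pole a set g(u) = (u - a)^3*(rational part) = [11*u/7 - 1/6] / (u - a')^3.
Order-3 pole: residue = g''(a)/2; g''(-5 - (3/2)*sqrt(11)) = (674/2264031)*sqrt(11), so the residue is (337/2264031)*sqrt(11).
The branch term is analytic at -5 + (3/2)*sqrt(11) and contributes nothing to the residue; only the rational part matters.
The factor u**2 + 10*u + 1/4 splits as (u - a)(u - a') with a = -5 + (3/2)*sqrt(11), a' = -5 - (3/2)*sqrt(11). At the order-3 pole a set g(u) = (u - a)^3*(rational part) = [11*u/7 - 1/6] / (u - a')^3.
Order-3 pole: residue = g''(a)/2; g''(-5 + (3/2)*sqrt(11)) = -(674/2264031)*sqrt(11), so the residue is -(337/2264031)*sqrt(11).
List the singular points by increasing real part (a conjugate pair: the negative imaginary part first).


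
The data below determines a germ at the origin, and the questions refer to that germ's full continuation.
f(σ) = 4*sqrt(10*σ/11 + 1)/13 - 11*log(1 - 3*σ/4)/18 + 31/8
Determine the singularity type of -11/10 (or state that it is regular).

The point is an algebraic (square-root) branch point.

The term (4/13)*sqrt(1 - σ/(-11/10)) has argument 1 - -11/10/(-11/10) = 0 at -11/10: a square-root (algebraic, two-sheeted) branch point; the remaining terms are analytic or single-valued there.


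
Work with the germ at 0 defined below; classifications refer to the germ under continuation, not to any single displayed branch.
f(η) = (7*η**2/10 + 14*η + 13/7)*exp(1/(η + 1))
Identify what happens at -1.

The point is an essential singularity.

The exponent 1/(η - (-1)) has a pole at -1, so exp(1/(η - (-1))) takes every nonzero value near it: an essential singularity (not a pole of any order).


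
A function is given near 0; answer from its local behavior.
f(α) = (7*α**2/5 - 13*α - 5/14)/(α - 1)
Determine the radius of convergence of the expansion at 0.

Denominator factor (α - 1): pole of order 1 at 1, modulus 1.
The radius of convergence is the smallest modulus among the singular points: 1.

The radius of convergence is 1.


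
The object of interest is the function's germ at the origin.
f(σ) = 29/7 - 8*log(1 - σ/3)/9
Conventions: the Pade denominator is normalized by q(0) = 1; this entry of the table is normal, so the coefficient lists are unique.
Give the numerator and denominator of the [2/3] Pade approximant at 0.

The Pade approximant has numerator coefficients [29/7, -44738/29295, 59323/527310]; denominator coefficients [1, -614/1395, 391/8370, -28/37665].

Taylor coefficients needed (expand at 0): a_0 = 29/7, a_1 = 8/27, a_2 = 4/81, a_3 = 8/729, a_4 = 2/729, a_5 = 8/10935.
Write the denominator as Q(σ) = 1 + q1*σ + q2*σ^2 + q3*σ^3. Requiring Q*f - P = O(σ^6) with deg P <= 2 kills the coefficients of σ^3..σ^5 in Q*f:
  σ^3: a_3 + q1*a_2 + q2*a_1 + q3*a_0 = 0, i.e. 8/729 + (4/81)*q1 + (8/27)*q2 + (29/7)*q3 = 0.
  σ^4: a_4 + q1*a_3 + q2*a_2 + q3*a_1 = 0, i.e. 2/729 + (8/729)*q1 + (4/81)*q2 + (8/27)*q3 = 0.
  σ^5: a_5 + q1*a_4 + q2*a_3 + q3*a_2 = 0, i.e. 8/10935 + (2/729)*q1 + (8/729)*q2 + (4/81)*q3 = 0.
Solving this linear system: q1 = -614/1395, q2 = 391/8370, q3 = -28/37665.
The numerator is Q*f truncated at degree 2: P0 = a_0 = 29/7; P1 = a_1 + q1*a_0 = -44738/29295; P2 = a_2 + q1*a_1 + q2*a_0 = 59323/527310.


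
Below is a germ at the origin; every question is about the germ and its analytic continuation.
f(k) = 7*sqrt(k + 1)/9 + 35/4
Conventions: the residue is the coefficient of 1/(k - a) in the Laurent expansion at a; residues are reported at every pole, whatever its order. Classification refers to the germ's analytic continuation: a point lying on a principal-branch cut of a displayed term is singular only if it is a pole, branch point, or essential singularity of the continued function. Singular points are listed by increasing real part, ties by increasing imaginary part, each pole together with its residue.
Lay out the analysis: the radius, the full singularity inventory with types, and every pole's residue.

Branch term (7/9)*sqrt(1 - k/(-1)): its argument vanishes at k = -1, a square-root branch point, modulus 1.
The radius of convergence is the smallest modulus among the singular points: 1.

Radius of convergence at 0: 1.
At -1: an algebraic (square-root) branch point.


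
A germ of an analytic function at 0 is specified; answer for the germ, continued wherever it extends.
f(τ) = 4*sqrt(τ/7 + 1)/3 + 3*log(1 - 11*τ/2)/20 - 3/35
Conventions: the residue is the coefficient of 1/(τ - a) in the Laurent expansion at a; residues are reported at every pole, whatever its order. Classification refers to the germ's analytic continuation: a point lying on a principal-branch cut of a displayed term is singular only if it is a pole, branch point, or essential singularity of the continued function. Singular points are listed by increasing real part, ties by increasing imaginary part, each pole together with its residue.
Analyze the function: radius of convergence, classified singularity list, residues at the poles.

Radius of convergence at 0: 2/11.
At -7: an algebraic (square-root) branch point.
At 2/11: a logarithmic branch point.

Branch term (4/3)*sqrt(1 - τ/(-7)): its argument vanishes at τ = -7, a square-root branch point, modulus 7.
Branch term (3/20)*log(1 - τ/(2/11)): its argument vanishes at τ = 2/11, a logarithmic branch point, modulus 2/11.
The radius of convergence is the smallest modulus among the singular points: 2/11.
List the singular points by increasing real part (a conjugate pair: the negative imaginary part first).


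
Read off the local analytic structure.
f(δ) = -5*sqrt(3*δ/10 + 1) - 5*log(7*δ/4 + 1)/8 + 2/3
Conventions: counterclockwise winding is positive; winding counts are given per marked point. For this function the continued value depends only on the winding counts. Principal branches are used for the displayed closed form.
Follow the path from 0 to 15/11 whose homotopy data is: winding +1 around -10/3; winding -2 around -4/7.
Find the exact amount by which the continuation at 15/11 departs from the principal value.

Continued minus principal equals ((5/11)*sqrt(682)) + ((5/2)*pi)*i.

The rational part is single-valued and drops out of the difference; each branch term changes only by its own monodromy.
(-5)*sqrt(1 - δ/(-10/3)): winding +1 is odd, the square root flips sign, contributing -2*(-5)*sqrt(1 - (15/11)/(-10/3)) = -2*(-5)*sqrt(31/22) = (5/11)*sqrt(682).
(-5/8)*log(1 - δ/(-4/7)): each positive loop around -4/7 adds 2*pi*i to the log, so winding -2 contributes (-5/8)*(-2)*2*pi*i = (5/2)*pi*i.
Summing the contributions at δ = 15/11 gives ((5/11)*sqrt(682)) + ((5/2)*pi)*i.


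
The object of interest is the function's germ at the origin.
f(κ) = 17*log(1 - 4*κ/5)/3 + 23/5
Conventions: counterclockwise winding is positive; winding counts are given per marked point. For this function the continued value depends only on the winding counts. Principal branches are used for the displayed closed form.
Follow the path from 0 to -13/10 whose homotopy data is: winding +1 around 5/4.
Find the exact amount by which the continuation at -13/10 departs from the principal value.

The rational part is single-valued and drops out of the difference; each branch term changes only by its own monodromy.
(17/3)*log(1 - κ/(5/4)): each positive loop around 5/4 adds 2*pi*i to the log, so winding +1 contributes (17/3)*(1)*2*pi*i = (34/3)*pi*i.
Summing the contributions at κ = -13/10 gives (34/3)*pi*i.

Continued minus principal equals (34/3)*pi*i.


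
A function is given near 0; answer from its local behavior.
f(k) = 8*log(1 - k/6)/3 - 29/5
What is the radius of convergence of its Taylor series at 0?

The radius of convergence is 6.

Branch term (8/3)*log(1 - k/(6)): its argument vanishes at k = 6, a logarithmic branch point, modulus 6.
The radius of convergence is the smallest modulus among the singular points: 6.


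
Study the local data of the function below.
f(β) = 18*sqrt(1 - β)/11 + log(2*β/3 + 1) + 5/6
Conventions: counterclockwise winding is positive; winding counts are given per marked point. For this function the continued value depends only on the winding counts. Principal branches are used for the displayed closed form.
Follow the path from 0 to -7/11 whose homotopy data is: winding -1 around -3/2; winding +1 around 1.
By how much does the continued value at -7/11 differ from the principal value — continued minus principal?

The rational part is single-valued and drops out of the difference; each branch term changes only by its own monodromy.
(18/11)*sqrt(1 - β/(1)): winding +1 is odd, the square root flips sign, contributing -2*(18/11)*sqrt(1 - (-7/11)/(1)) = -2*(18/11)*sqrt(18/11) = -(108/121)*sqrt(22).
(1)*log(1 - β/(-3/2)): each positive loop around -3/2 adds 2*pi*i to the log, so winding -1 contributes (1)*(-1)*2*pi*i = -(2)*pi*i.
Summing the contributions at β = -7/11 gives (-(108/121)*sqrt(22)) - ((2)*pi)*i.

Continued minus principal equals (-(108/121)*sqrt(22)) - ((2)*pi)*i.
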